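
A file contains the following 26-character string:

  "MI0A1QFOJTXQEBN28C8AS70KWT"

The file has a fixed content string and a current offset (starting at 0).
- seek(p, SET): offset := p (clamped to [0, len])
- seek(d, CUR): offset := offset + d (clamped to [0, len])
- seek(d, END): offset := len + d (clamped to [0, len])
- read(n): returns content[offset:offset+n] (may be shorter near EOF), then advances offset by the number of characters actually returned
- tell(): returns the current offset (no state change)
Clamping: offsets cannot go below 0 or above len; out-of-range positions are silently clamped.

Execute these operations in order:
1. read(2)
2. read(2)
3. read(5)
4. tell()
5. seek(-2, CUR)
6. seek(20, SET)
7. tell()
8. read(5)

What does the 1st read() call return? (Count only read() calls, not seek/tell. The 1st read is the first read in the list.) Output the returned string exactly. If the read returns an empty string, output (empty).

After 1 (read(2)): returned 'MI', offset=2
After 2 (read(2)): returned '0A', offset=4
After 3 (read(5)): returned '1QFOJ', offset=9
After 4 (tell()): offset=9
After 5 (seek(-2, CUR)): offset=7
After 6 (seek(20, SET)): offset=20
After 7 (tell()): offset=20
After 8 (read(5)): returned 'S70KW', offset=25

Answer: MI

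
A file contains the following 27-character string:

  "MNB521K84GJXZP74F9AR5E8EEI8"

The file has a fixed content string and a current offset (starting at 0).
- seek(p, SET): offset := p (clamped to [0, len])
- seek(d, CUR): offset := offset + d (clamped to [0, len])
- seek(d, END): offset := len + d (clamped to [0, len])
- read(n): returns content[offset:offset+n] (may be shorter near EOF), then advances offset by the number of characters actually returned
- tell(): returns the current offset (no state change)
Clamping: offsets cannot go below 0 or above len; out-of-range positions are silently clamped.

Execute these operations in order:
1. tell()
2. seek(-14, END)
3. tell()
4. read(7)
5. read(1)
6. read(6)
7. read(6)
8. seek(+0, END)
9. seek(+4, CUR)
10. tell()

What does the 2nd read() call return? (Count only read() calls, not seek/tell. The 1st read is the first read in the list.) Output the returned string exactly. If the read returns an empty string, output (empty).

Answer: 5

Derivation:
After 1 (tell()): offset=0
After 2 (seek(-14, END)): offset=13
After 3 (tell()): offset=13
After 4 (read(7)): returned 'P74F9AR', offset=20
After 5 (read(1)): returned '5', offset=21
After 6 (read(6)): returned 'E8EEI8', offset=27
After 7 (read(6)): returned '', offset=27
After 8 (seek(+0, END)): offset=27
After 9 (seek(+4, CUR)): offset=27
After 10 (tell()): offset=27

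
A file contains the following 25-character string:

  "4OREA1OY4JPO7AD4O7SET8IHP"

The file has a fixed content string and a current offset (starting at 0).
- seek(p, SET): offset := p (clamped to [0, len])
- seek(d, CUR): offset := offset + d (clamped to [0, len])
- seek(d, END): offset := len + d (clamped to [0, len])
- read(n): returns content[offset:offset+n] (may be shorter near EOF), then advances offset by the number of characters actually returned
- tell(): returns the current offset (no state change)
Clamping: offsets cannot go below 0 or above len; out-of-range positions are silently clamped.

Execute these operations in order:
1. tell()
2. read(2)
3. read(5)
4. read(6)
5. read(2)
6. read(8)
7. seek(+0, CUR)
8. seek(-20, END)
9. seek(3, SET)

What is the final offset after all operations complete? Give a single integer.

After 1 (tell()): offset=0
After 2 (read(2)): returned '4O', offset=2
After 3 (read(5)): returned 'REA1O', offset=7
After 4 (read(6)): returned 'Y4JPO7', offset=13
After 5 (read(2)): returned 'AD', offset=15
After 6 (read(8)): returned '4O7SET8I', offset=23
After 7 (seek(+0, CUR)): offset=23
After 8 (seek(-20, END)): offset=5
After 9 (seek(3, SET)): offset=3

Answer: 3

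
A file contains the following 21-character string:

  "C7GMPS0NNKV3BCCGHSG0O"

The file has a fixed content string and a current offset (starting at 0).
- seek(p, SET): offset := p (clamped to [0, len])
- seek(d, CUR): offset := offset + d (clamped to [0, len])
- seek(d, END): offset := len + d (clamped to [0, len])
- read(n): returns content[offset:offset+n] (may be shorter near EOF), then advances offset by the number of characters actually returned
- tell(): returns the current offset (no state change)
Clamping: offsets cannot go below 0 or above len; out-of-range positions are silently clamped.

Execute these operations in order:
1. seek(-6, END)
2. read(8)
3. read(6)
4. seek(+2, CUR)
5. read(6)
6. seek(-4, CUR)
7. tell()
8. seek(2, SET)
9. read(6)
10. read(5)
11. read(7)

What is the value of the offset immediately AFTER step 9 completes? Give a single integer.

Answer: 8

Derivation:
After 1 (seek(-6, END)): offset=15
After 2 (read(8)): returned 'GHSG0O', offset=21
After 3 (read(6)): returned '', offset=21
After 4 (seek(+2, CUR)): offset=21
After 5 (read(6)): returned '', offset=21
After 6 (seek(-4, CUR)): offset=17
After 7 (tell()): offset=17
After 8 (seek(2, SET)): offset=2
After 9 (read(6)): returned 'GMPS0N', offset=8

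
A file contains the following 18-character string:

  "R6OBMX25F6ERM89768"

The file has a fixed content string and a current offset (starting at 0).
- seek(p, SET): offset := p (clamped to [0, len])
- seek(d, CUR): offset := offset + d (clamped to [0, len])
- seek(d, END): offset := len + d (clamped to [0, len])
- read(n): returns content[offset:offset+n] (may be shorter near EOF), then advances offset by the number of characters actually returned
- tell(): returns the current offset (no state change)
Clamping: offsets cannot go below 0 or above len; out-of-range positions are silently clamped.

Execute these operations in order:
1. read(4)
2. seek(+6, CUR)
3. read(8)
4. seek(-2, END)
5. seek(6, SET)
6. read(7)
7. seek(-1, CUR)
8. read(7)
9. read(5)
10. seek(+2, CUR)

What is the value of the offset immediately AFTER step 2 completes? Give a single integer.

After 1 (read(4)): returned 'R6OB', offset=4
After 2 (seek(+6, CUR)): offset=10

Answer: 10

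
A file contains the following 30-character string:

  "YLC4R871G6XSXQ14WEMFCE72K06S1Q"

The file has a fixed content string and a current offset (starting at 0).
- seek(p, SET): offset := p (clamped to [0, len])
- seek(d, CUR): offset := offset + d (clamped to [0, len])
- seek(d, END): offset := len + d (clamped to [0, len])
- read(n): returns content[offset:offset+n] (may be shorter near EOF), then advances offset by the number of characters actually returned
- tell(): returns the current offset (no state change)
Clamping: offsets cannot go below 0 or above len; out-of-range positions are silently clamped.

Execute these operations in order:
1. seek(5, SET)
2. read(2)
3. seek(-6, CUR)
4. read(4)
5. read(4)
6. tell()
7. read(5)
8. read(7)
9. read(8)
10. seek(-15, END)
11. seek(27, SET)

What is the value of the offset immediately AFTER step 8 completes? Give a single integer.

After 1 (seek(5, SET)): offset=5
After 2 (read(2)): returned '87', offset=7
After 3 (seek(-6, CUR)): offset=1
After 4 (read(4)): returned 'LC4R', offset=5
After 5 (read(4)): returned '871G', offset=9
After 6 (tell()): offset=9
After 7 (read(5)): returned '6XSXQ', offset=14
After 8 (read(7)): returned '14WEMFC', offset=21

Answer: 21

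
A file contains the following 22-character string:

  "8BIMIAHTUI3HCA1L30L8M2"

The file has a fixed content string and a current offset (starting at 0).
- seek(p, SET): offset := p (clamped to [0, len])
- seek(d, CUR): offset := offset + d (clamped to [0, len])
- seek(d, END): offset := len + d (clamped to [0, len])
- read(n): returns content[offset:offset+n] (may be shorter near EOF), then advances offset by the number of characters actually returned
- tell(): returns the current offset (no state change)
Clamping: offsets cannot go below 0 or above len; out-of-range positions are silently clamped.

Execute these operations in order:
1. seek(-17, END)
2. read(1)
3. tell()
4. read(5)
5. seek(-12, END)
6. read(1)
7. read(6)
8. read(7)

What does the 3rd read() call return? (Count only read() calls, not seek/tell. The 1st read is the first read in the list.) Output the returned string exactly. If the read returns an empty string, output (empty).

Answer: 3

Derivation:
After 1 (seek(-17, END)): offset=5
After 2 (read(1)): returned 'A', offset=6
After 3 (tell()): offset=6
After 4 (read(5)): returned 'HTUI3', offset=11
After 5 (seek(-12, END)): offset=10
After 6 (read(1)): returned '3', offset=11
After 7 (read(6)): returned 'HCA1L3', offset=17
After 8 (read(7)): returned '0L8M2', offset=22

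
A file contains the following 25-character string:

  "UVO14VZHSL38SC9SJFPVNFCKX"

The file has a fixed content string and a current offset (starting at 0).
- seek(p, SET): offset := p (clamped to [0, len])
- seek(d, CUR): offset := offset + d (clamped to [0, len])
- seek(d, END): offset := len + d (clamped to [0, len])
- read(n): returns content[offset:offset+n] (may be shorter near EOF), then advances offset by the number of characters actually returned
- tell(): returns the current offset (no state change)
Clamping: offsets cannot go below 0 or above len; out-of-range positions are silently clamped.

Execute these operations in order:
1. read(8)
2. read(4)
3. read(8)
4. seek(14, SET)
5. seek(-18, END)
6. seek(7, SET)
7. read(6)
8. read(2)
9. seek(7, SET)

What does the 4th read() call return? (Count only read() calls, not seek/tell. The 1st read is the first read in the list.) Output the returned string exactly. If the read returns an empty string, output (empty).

Answer: HSL38S

Derivation:
After 1 (read(8)): returned 'UVO14VZH', offset=8
After 2 (read(4)): returned 'SL38', offset=12
After 3 (read(8)): returned 'SC9SJFPV', offset=20
After 4 (seek(14, SET)): offset=14
After 5 (seek(-18, END)): offset=7
After 6 (seek(7, SET)): offset=7
After 7 (read(6)): returned 'HSL38S', offset=13
After 8 (read(2)): returned 'C9', offset=15
After 9 (seek(7, SET)): offset=7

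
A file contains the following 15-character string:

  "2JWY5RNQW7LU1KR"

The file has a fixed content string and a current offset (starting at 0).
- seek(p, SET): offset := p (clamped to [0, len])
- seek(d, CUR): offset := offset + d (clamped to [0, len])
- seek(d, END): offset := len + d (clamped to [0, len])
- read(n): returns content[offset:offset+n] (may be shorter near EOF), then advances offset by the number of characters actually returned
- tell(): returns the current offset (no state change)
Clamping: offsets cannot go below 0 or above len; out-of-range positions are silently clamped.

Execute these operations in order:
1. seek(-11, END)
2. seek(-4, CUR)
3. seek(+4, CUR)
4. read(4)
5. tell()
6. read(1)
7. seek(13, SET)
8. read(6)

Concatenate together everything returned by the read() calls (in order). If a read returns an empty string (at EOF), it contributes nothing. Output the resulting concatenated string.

Answer: 5RNQWKR

Derivation:
After 1 (seek(-11, END)): offset=4
After 2 (seek(-4, CUR)): offset=0
After 3 (seek(+4, CUR)): offset=4
After 4 (read(4)): returned '5RNQ', offset=8
After 5 (tell()): offset=8
After 6 (read(1)): returned 'W', offset=9
After 7 (seek(13, SET)): offset=13
After 8 (read(6)): returned 'KR', offset=15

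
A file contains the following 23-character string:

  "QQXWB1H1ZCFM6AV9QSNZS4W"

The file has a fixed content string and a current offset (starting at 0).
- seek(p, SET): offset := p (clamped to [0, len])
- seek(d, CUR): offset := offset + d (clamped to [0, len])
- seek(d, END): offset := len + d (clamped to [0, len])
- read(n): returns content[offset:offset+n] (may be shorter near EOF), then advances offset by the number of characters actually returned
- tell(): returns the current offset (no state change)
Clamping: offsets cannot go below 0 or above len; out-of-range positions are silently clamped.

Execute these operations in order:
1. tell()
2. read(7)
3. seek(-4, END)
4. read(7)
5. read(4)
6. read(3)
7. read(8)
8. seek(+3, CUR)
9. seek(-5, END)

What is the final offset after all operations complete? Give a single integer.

Answer: 18

Derivation:
After 1 (tell()): offset=0
After 2 (read(7)): returned 'QQXWB1H', offset=7
After 3 (seek(-4, END)): offset=19
After 4 (read(7)): returned 'ZS4W', offset=23
After 5 (read(4)): returned '', offset=23
After 6 (read(3)): returned '', offset=23
After 7 (read(8)): returned '', offset=23
After 8 (seek(+3, CUR)): offset=23
After 9 (seek(-5, END)): offset=18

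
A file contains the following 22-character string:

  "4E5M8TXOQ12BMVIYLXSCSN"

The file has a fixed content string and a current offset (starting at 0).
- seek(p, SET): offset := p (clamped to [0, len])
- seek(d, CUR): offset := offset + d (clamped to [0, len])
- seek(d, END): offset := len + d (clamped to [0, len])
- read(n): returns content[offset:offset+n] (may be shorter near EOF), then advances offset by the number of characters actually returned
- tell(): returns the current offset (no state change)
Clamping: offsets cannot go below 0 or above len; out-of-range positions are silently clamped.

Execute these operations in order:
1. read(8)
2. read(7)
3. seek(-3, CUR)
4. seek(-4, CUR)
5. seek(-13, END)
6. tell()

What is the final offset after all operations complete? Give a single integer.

Answer: 9

Derivation:
After 1 (read(8)): returned '4E5M8TXO', offset=8
After 2 (read(7)): returned 'Q12BMVI', offset=15
After 3 (seek(-3, CUR)): offset=12
After 4 (seek(-4, CUR)): offset=8
After 5 (seek(-13, END)): offset=9
After 6 (tell()): offset=9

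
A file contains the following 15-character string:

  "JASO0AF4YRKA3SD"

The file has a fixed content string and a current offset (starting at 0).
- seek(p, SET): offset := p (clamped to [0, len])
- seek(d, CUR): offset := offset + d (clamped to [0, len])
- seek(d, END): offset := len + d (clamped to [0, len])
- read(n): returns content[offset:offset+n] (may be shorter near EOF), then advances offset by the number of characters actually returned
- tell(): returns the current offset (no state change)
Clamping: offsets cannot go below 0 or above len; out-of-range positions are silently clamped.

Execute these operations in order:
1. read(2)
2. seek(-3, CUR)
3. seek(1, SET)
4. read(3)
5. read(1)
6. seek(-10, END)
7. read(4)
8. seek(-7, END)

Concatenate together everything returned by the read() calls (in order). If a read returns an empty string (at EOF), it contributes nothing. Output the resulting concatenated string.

Answer: JAASO0AF4Y

Derivation:
After 1 (read(2)): returned 'JA', offset=2
After 2 (seek(-3, CUR)): offset=0
After 3 (seek(1, SET)): offset=1
After 4 (read(3)): returned 'ASO', offset=4
After 5 (read(1)): returned '0', offset=5
After 6 (seek(-10, END)): offset=5
After 7 (read(4)): returned 'AF4Y', offset=9
After 8 (seek(-7, END)): offset=8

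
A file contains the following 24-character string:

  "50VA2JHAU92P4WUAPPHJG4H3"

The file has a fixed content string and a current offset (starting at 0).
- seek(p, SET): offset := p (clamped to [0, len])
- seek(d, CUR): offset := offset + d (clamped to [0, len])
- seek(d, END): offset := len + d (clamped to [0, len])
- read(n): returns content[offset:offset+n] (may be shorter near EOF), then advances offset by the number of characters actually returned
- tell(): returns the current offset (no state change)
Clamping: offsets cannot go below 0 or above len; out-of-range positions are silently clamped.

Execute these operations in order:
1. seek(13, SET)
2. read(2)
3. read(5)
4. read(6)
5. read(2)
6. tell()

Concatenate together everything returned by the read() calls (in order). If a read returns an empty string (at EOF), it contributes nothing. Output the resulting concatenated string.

Answer: WUAPPHJG4H3

Derivation:
After 1 (seek(13, SET)): offset=13
After 2 (read(2)): returned 'WU', offset=15
After 3 (read(5)): returned 'APPHJ', offset=20
After 4 (read(6)): returned 'G4H3', offset=24
After 5 (read(2)): returned '', offset=24
After 6 (tell()): offset=24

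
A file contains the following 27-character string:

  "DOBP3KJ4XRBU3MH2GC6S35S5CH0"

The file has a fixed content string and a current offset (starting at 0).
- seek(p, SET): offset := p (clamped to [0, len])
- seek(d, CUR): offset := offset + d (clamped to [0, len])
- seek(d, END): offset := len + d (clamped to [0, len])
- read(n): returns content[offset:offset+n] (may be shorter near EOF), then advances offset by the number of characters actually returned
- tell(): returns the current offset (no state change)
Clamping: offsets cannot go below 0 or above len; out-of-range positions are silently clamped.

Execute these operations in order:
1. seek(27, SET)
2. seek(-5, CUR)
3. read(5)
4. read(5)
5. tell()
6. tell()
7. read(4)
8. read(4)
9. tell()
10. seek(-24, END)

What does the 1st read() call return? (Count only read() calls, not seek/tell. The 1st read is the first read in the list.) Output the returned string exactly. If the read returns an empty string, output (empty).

Answer: S5CH0

Derivation:
After 1 (seek(27, SET)): offset=27
After 2 (seek(-5, CUR)): offset=22
After 3 (read(5)): returned 'S5CH0', offset=27
After 4 (read(5)): returned '', offset=27
After 5 (tell()): offset=27
After 6 (tell()): offset=27
After 7 (read(4)): returned '', offset=27
After 8 (read(4)): returned '', offset=27
After 9 (tell()): offset=27
After 10 (seek(-24, END)): offset=3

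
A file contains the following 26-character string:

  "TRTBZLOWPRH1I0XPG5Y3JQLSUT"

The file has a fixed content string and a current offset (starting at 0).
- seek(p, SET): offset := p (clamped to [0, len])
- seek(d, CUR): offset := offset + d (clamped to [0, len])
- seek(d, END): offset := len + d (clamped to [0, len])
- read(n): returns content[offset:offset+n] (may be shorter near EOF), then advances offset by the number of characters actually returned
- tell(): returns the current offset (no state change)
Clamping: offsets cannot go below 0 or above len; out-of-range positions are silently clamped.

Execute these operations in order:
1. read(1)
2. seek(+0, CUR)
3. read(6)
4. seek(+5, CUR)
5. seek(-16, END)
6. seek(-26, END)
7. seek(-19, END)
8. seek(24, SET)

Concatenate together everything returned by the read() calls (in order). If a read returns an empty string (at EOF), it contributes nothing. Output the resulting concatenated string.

Answer: TRTBZLO

Derivation:
After 1 (read(1)): returned 'T', offset=1
After 2 (seek(+0, CUR)): offset=1
After 3 (read(6)): returned 'RTBZLO', offset=7
After 4 (seek(+5, CUR)): offset=12
After 5 (seek(-16, END)): offset=10
After 6 (seek(-26, END)): offset=0
After 7 (seek(-19, END)): offset=7
After 8 (seek(24, SET)): offset=24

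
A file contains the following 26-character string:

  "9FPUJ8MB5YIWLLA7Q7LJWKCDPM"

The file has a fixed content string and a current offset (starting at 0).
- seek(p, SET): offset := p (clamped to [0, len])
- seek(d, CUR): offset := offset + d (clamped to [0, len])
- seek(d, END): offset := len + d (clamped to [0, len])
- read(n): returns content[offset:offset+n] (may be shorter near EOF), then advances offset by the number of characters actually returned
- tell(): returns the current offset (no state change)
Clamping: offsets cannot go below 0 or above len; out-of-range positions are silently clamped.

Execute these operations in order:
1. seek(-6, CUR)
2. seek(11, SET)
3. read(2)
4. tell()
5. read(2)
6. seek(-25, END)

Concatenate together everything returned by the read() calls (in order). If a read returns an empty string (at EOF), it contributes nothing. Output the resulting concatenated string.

Answer: WLLA

Derivation:
After 1 (seek(-6, CUR)): offset=0
After 2 (seek(11, SET)): offset=11
After 3 (read(2)): returned 'WL', offset=13
After 4 (tell()): offset=13
After 5 (read(2)): returned 'LA', offset=15
After 6 (seek(-25, END)): offset=1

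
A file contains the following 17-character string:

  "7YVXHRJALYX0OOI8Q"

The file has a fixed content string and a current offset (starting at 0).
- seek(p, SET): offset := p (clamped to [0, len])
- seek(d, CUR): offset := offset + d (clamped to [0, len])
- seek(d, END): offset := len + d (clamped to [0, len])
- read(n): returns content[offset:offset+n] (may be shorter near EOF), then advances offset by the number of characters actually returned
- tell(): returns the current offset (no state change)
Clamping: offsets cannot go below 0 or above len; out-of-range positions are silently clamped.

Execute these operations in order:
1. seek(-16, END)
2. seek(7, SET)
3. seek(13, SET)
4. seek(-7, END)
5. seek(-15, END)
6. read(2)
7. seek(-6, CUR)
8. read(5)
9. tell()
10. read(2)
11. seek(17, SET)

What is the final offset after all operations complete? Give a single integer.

Answer: 17

Derivation:
After 1 (seek(-16, END)): offset=1
After 2 (seek(7, SET)): offset=7
After 3 (seek(13, SET)): offset=13
After 4 (seek(-7, END)): offset=10
After 5 (seek(-15, END)): offset=2
After 6 (read(2)): returned 'VX', offset=4
After 7 (seek(-6, CUR)): offset=0
After 8 (read(5)): returned '7YVXH', offset=5
After 9 (tell()): offset=5
After 10 (read(2)): returned 'RJ', offset=7
After 11 (seek(17, SET)): offset=17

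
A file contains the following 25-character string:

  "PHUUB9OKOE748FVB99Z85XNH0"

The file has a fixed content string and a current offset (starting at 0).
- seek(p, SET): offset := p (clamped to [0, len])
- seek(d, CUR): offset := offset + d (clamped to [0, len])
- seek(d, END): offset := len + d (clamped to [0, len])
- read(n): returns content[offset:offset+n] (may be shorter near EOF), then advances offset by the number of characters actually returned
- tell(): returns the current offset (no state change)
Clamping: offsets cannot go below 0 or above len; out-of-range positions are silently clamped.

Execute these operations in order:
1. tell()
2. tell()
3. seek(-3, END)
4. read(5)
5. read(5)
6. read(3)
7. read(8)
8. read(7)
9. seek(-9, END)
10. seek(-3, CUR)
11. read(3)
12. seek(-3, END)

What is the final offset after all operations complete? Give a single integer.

After 1 (tell()): offset=0
After 2 (tell()): offset=0
After 3 (seek(-3, END)): offset=22
After 4 (read(5)): returned 'NH0', offset=25
After 5 (read(5)): returned '', offset=25
After 6 (read(3)): returned '', offset=25
After 7 (read(8)): returned '', offset=25
After 8 (read(7)): returned '', offset=25
After 9 (seek(-9, END)): offset=16
After 10 (seek(-3, CUR)): offset=13
After 11 (read(3)): returned 'FVB', offset=16
After 12 (seek(-3, END)): offset=22

Answer: 22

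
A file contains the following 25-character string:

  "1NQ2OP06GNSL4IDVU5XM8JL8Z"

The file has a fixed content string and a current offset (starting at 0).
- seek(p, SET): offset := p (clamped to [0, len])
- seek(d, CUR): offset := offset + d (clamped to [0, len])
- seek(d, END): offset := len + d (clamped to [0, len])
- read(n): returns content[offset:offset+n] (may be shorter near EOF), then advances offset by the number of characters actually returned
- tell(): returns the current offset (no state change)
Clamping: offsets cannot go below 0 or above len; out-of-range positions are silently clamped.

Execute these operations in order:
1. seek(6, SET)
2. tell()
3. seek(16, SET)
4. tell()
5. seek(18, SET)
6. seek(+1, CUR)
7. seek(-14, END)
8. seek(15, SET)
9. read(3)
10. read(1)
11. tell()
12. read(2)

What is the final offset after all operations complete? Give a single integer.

After 1 (seek(6, SET)): offset=6
After 2 (tell()): offset=6
After 3 (seek(16, SET)): offset=16
After 4 (tell()): offset=16
After 5 (seek(18, SET)): offset=18
After 6 (seek(+1, CUR)): offset=19
After 7 (seek(-14, END)): offset=11
After 8 (seek(15, SET)): offset=15
After 9 (read(3)): returned 'VU5', offset=18
After 10 (read(1)): returned 'X', offset=19
After 11 (tell()): offset=19
After 12 (read(2)): returned 'M8', offset=21

Answer: 21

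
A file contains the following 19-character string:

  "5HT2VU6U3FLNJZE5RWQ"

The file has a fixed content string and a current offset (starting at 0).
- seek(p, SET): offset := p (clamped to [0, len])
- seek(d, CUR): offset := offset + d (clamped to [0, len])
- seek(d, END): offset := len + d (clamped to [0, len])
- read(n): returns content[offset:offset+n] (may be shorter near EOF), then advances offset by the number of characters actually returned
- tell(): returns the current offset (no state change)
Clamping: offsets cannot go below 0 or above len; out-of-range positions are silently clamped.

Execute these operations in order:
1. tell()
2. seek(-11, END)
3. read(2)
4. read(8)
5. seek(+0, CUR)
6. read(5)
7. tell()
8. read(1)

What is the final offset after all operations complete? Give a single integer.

After 1 (tell()): offset=0
After 2 (seek(-11, END)): offset=8
After 3 (read(2)): returned '3F', offset=10
After 4 (read(8)): returned 'LNJZE5RW', offset=18
After 5 (seek(+0, CUR)): offset=18
After 6 (read(5)): returned 'Q', offset=19
After 7 (tell()): offset=19
After 8 (read(1)): returned '', offset=19

Answer: 19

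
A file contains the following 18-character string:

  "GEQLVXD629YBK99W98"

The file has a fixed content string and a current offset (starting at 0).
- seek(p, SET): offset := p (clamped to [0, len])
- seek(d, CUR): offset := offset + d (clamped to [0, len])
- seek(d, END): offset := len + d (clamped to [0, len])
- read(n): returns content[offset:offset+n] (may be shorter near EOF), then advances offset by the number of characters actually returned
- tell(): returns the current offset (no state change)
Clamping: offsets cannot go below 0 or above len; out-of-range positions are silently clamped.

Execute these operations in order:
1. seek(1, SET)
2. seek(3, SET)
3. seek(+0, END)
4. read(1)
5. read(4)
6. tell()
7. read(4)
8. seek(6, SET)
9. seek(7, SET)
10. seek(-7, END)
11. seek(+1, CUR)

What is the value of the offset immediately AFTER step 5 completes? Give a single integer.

Answer: 18

Derivation:
After 1 (seek(1, SET)): offset=1
After 2 (seek(3, SET)): offset=3
After 3 (seek(+0, END)): offset=18
After 4 (read(1)): returned '', offset=18
After 5 (read(4)): returned '', offset=18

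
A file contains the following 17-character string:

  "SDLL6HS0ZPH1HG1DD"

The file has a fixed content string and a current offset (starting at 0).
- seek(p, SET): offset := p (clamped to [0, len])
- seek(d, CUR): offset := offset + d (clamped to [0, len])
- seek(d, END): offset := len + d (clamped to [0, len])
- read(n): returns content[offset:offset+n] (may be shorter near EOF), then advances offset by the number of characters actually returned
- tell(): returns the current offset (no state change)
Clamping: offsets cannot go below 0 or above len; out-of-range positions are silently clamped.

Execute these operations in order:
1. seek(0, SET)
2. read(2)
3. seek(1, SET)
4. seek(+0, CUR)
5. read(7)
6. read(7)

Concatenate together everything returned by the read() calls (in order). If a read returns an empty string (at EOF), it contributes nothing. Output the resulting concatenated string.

After 1 (seek(0, SET)): offset=0
After 2 (read(2)): returned 'SD', offset=2
After 3 (seek(1, SET)): offset=1
After 4 (seek(+0, CUR)): offset=1
After 5 (read(7)): returned 'DLL6HS0', offset=8
After 6 (read(7)): returned 'ZPH1HG1', offset=15

Answer: SDDLL6HS0ZPH1HG1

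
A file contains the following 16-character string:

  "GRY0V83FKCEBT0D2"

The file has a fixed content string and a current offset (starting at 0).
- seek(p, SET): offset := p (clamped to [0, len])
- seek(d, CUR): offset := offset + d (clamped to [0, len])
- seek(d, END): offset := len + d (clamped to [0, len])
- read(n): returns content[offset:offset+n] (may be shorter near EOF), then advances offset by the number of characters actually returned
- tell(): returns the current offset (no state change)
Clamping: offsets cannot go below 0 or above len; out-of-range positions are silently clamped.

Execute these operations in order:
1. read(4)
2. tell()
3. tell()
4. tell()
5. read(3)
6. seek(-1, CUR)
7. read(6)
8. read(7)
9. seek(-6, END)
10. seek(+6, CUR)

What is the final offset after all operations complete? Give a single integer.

Answer: 16

Derivation:
After 1 (read(4)): returned 'GRY0', offset=4
After 2 (tell()): offset=4
After 3 (tell()): offset=4
After 4 (tell()): offset=4
After 5 (read(3)): returned 'V83', offset=7
After 6 (seek(-1, CUR)): offset=6
After 7 (read(6)): returned '3FKCEB', offset=12
After 8 (read(7)): returned 'T0D2', offset=16
After 9 (seek(-6, END)): offset=10
After 10 (seek(+6, CUR)): offset=16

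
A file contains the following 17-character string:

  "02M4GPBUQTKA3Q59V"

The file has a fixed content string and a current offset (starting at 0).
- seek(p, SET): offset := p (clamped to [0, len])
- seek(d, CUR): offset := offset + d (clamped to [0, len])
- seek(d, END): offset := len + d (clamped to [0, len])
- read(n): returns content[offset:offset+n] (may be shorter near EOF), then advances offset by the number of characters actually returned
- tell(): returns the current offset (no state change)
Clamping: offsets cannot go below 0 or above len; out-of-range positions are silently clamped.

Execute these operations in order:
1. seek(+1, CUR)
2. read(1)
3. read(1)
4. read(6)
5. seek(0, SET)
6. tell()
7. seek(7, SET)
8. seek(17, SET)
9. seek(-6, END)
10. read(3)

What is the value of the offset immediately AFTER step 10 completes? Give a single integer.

Answer: 14

Derivation:
After 1 (seek(+1, CUR)): offset=1
After 2 (read(1)): returned '2', offset=2
After 3 (read(1)): returned 'M', offset=3
After 4 (read(6)): returned '4GPBUQ', offset=9
After 5 (seek(0, SET)): offset=0
After 6 (tell()): offset=0
After 7 (seek(7, SET)): offset=7
After 8 (seek(17, SET)): offset=17
After 9 (seek(-6, END)): offset=11
After 10 (read(3)): returned 'A3Q', offset=14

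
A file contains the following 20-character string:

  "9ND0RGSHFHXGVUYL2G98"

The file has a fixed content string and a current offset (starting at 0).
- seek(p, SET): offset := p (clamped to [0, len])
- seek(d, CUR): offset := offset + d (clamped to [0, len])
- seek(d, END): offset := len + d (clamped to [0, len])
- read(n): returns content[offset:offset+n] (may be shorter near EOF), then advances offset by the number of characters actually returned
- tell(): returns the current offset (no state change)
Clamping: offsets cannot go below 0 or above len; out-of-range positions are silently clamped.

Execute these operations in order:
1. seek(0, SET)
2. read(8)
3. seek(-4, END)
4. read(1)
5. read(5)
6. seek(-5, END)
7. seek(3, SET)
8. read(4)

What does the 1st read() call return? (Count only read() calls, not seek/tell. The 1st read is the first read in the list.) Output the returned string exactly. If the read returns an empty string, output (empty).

After 1 (seek(0, SET)): offset=0
After 2 (read(8)): returned '9ND0RGSH', offset=8
After 3 (seek(-4, END)): offset=16
After 4 (read(1)): returned '2', offset=17
After 5 (read(5)): returned 'G98', offset=20
After 6 (seek(-5, END)): offset=15
After 7 (seek(3, SET)): offset=3
After 8 (read(4)): returned '0RGS', offset=7

Answer: 9ND0RGSH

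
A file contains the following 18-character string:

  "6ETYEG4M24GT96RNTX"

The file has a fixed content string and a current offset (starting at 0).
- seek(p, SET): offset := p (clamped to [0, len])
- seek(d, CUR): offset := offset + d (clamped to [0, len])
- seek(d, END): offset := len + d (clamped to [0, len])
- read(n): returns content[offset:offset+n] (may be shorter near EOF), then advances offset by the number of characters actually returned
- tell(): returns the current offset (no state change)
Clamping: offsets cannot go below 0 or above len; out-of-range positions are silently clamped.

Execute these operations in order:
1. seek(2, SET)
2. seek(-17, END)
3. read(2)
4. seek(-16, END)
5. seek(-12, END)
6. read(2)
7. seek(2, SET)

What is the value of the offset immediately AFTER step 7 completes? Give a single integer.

Answer: 2

Derivation:
After 1 (seek(2, SET)): offset=2
After 2 (seek(-17, END)): offset=1
After 3 (read(2)): returned 'ET', offset=3
After 4 (seek(-16, END)): offset=2
After 5 (seek(-12, END)): offset=6
After 6 (read(2)): returned '4M', offset=8
After 7 (seek(2, SET)): offset=2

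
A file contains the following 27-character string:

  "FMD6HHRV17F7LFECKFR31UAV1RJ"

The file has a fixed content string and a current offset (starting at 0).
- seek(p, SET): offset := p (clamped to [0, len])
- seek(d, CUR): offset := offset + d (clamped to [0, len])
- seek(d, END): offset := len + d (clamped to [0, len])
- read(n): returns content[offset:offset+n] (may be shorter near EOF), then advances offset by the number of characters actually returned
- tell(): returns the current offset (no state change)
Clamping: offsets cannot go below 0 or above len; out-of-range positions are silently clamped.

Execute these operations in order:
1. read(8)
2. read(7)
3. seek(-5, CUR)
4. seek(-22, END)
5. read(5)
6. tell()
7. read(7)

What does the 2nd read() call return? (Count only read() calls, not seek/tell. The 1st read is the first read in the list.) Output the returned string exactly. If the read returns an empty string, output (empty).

Answer: 17F7LFE

Derivation:
After 1 (read(8)): returned 'FMD6HHRV', offset=8
After 2 (read(7)): returned '17F7LFE', offset=15
After 3 (seek(-5, CUR)): offset=10
After 4 (seek(-22, END)): offset=5
After 5 (read(5)): returned 'HRV17', offset=10
After 6 (tell()): offset=10
After 7 (read(7)): returned 'F7LFECK', offset=17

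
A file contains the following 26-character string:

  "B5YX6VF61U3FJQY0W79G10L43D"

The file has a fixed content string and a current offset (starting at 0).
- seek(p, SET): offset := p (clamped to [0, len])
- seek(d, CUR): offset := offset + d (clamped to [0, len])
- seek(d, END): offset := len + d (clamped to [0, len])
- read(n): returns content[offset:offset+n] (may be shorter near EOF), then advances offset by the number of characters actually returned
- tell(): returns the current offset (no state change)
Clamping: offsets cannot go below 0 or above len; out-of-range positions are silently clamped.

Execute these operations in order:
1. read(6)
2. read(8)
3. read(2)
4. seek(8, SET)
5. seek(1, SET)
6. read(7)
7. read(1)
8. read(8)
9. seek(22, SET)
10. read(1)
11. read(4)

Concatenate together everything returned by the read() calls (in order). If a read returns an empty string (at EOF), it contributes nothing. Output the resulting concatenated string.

After 1 (read(6)): returned 'B5YX6V', offset=6
After 2 (read(8)): returned 'F61U3FJQ', offset=14
After 3 (read(2)): returned 'Y0', offset=16
After 4 (seek(8, SET)): offset=8
After 5 (seek(1, SET)): offset=1
After 6 (read(7)): returned '5YX6VF6', offset=8
After 7 (read(1)): returned '1', offset=9
After 8 (read(8)): returned 'U3FJQY0W', offset=17
After 9 (seek(22, SET)): offset=22
After 10 (read(1)): returned 'L', offset=23
After 11 (read(4)): returned '43D', offset=26

Answer: B5YX6VF61U3FJQY05YX6VF61U3FJQY0WL43D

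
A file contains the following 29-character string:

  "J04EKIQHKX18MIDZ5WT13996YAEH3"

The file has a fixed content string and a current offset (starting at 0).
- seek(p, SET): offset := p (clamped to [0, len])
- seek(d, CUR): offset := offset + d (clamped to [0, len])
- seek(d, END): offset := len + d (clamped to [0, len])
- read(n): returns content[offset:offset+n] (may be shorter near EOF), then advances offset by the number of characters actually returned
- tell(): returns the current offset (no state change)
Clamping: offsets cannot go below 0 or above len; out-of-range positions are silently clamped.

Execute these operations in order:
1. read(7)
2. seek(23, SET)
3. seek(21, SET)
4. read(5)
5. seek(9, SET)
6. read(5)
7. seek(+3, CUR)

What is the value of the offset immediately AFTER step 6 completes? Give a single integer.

Answer: 14

Derivation:
After 1 (read(7)): returned 'J04EKIQ', offset=7
After 2 (seek(23, SET)): offset=23
After 3 (seek(21, SET)): offset=21
After 4 (read(5)): returned '996YA', offset=26
After 5 (seek(9, SET)): offset=9
After 6 (read(5)): returned 'X18MI', offset=14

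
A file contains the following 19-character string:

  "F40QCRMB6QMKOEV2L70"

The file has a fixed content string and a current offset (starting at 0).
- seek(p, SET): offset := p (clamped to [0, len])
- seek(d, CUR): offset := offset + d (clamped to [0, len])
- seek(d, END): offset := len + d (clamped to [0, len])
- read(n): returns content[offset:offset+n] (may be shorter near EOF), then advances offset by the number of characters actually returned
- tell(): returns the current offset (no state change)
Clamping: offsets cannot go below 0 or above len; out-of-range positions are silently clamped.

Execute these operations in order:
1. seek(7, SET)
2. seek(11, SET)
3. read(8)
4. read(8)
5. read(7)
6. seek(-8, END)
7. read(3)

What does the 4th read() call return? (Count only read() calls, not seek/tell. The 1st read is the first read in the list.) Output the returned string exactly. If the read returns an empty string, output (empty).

After 1 (seek(7, SET)): offset=7
After 2 (seek(11, SET)): offset=11
After 3 (read(8)): returned 'KOEV2L70', offset=19
After 4 (read(8)): returned '', offset=19
After 5 (read(7)): returned '', offset=19
After 6 (seek(-8, END)): offset=11
After 7 (read(3)): returned 'KOE', offset=14

Answer: KOE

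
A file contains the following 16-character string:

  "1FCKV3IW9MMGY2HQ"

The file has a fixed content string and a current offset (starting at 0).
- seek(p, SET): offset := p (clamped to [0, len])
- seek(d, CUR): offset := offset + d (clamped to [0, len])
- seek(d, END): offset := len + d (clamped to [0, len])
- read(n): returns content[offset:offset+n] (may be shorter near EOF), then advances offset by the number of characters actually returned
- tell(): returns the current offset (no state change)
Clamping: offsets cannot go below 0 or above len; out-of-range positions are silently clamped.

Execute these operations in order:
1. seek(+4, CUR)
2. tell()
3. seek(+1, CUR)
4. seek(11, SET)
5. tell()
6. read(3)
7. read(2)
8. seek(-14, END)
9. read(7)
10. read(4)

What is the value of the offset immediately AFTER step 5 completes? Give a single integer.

After 1 (seek(+4, CUR)): offset=4
After 2 (tell()): offset=4
After 3 (seek(+1, CUR)): offset=5
After 4 (seek(11, SET)): offset=11
After 5 (tell()): offset=11

Answer: 11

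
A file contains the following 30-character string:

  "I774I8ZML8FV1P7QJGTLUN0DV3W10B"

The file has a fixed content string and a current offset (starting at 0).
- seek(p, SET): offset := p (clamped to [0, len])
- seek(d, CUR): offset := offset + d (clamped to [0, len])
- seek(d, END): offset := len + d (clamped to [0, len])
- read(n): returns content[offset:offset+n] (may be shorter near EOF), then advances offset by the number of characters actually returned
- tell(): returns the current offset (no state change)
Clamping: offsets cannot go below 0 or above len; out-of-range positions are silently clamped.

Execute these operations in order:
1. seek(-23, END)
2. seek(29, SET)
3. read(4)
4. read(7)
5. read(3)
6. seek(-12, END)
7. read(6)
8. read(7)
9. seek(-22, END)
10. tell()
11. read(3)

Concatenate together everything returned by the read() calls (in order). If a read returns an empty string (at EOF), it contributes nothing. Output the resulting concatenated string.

After 1 (seek(-23, END)): offset=7
After 2 (seek(29, SET)): offset=29
After 3 (read(4)): returned 'B', offset=30
After 4 (read(7)): returned '', offset=30
After 5 (read(3)): returned '', offset=30
After 6 (seek(-12, END)): offset=18
After 7 (read(6)): returned 'TLUN0D', offset=24
After 8 (read(7)): returned 'V3W10B', offset=30
After 9 (seek(-22, END)): offset=8
After 10 (tell()): offset=8
After 11 (read(3)): returned 'L8F', offset=11

Answer: BTLUN0DV3W10BL8F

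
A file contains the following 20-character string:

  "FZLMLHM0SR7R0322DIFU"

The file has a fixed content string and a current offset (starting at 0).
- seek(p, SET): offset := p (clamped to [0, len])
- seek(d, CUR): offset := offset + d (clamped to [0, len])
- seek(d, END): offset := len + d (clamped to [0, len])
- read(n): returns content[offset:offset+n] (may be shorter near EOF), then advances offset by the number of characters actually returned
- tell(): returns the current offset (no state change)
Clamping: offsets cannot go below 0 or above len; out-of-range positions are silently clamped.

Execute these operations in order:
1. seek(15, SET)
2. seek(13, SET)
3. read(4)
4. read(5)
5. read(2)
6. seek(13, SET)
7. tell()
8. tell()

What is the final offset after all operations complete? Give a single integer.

After 1 (seek(15, SET)): offset=15
After 2 (seek(13, SET)): offset=13
After 3 (read(4)): returned '322D', offset=17
After 4 (read(5)): returned 'IFU', offset=20
After 5 (read(2)): returned '', offset=20
After 6 (seek(13, SET)): offset=13
After 7 (tell()): offset=13
After 8 (tell()): offset=13

Answer: 13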